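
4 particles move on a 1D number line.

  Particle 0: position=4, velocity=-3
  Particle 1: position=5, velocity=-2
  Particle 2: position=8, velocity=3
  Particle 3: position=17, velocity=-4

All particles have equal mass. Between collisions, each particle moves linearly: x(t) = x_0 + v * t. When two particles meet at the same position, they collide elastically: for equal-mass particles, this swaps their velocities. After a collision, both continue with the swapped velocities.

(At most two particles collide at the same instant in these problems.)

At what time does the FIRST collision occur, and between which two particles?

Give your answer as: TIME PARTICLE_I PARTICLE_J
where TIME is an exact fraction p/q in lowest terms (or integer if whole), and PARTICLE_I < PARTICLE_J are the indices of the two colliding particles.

Answer: 9/7 2 3

Derivation:
Pair (0,1): pos 4,5 vel -3,-2 -> not approaching (rel speed -1 <= 0)
Pair (1,2): pos 5,8 vel -2,3 -> not approaching (rel speed -5 <= 0)
Pair (2,3): pos 8,17 vel 3,-4 -> gap=9, closing at 7/unit, collide at t=9/7
Earliest collision: t=9/7 between 2 and 3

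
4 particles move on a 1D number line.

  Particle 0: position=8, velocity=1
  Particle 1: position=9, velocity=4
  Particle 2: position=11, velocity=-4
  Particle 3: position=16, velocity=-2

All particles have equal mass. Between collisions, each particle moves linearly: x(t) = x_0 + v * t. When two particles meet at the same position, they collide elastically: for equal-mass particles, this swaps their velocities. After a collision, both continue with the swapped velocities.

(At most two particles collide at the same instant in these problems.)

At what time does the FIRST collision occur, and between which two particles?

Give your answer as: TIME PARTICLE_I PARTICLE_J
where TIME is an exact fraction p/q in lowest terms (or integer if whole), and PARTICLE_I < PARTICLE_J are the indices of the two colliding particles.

Pair (0,1): pos 8,9 vel 1,4 -> not approaching (rel speed -3 <= 0)
Pair (1,2): pos 9,11 vel 4,-4 -> gap=2, closing at 8/unit, collide at t=1/4
Pair (2,3): pos 11,16 vel -4,-2 -> not approaching (rel speed -2 <= 0)
Earliest collision: t=1/4 between 1 and 2

Answer: 1/4 1 2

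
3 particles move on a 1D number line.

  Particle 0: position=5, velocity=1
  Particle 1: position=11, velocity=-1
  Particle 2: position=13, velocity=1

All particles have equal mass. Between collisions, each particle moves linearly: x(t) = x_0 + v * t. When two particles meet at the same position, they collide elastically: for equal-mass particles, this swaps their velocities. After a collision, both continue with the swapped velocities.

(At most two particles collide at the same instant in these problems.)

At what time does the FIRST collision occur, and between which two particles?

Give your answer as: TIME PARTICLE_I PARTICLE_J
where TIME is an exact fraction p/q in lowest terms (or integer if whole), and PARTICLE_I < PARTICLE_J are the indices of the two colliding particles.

Pair (0,1): pos 5,11 vel 1,-1 -> gap=6, closing at 2/unit, collide at t=3
Pair (1,2): pos 11,13 vel -1,1 -> not approaching (rel speed -2 <= 0)
Earliest collision: t=3 between 0 and 1

Answer: 3 0 1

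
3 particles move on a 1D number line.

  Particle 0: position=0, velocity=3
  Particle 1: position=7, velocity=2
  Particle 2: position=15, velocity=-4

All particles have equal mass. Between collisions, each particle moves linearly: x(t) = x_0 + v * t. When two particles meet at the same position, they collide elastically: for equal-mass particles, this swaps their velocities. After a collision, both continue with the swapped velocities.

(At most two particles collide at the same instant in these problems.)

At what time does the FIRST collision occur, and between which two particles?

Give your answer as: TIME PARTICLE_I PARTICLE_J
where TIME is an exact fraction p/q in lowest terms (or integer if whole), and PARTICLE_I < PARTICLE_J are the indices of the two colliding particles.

Pair (0,1): pos 0,7 vel 3,2 -> gap=7, closing at 1/unit, collide at t=7
Pair (1,2): pos 7,15 vel 2,-4 -> gap=8, closing at 6/unit, collide at t=4/3
Earliest collision: t=4/3 between 1 and 2

Answer: 4/3 1 2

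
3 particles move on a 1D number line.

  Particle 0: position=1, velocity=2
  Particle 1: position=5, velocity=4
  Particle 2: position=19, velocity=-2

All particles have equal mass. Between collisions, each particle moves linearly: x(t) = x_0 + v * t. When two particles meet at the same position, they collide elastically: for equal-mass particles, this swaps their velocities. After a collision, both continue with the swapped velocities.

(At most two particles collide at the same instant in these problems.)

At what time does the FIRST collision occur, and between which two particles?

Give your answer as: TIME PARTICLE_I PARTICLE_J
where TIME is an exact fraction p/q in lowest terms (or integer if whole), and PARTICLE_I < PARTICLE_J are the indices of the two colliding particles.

Answer: 7/3 1 2

Derivation:
Pair (0,1): pos 1,5 vel 2,4 -> not approaching (rel speed -2 <= 0)
Pair (1,2): pos 5,19 vel 4,-2 -> gap=14, closing at 6/unit, collide at t=7/3
Earliest collision: t=7/3 between 1 and 2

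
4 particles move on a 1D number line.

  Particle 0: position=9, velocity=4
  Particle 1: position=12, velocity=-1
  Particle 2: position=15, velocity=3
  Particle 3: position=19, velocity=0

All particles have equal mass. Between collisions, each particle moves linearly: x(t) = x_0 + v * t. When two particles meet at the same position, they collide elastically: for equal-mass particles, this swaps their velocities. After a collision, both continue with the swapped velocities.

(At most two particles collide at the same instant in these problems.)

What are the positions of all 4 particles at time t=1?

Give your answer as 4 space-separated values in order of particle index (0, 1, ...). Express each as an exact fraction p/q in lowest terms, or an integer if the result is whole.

Collision at t=3/5: particles 0 and 1 swap velocities; positions: p0=57/5 p1=57/5 p2=84/5 p3=19; velocities now: v0=-1 v1=4 v2=3 v3=0
Advance to t=1 (no further collisions before then); velocities: v0=-1 v1=4 v2=3 v3=0; positions = 11 13 18 19

Answer: 11 13 18 19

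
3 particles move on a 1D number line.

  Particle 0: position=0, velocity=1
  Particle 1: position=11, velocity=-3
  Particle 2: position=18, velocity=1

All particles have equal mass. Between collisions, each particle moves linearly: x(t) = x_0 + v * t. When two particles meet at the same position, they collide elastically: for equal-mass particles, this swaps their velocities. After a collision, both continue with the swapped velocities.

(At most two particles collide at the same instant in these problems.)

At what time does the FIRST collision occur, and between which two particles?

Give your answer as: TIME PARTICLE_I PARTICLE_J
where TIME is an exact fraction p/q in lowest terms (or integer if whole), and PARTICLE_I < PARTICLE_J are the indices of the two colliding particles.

Pair (0,1): pos 0,11 vel 1,-3 -> gap=11, closing at 4/unit, collide at t=11/4
Pair (1,2): pos 11,18 vel -3,1 -> not approaching (rel speed -4 <= 0)
Earliest collision: t=11/4 between 0 and 1

Answer: 11/4 0 1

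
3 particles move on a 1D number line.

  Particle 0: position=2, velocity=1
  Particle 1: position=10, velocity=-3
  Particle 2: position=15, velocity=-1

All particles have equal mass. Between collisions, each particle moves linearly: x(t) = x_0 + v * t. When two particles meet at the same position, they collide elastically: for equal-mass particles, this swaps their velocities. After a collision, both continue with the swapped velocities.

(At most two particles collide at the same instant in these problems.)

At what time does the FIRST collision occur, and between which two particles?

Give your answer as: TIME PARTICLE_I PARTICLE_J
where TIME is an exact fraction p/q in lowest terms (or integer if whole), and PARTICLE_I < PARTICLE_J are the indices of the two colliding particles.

Pair (0,1): pos 2,10 vel 1,-3 -> gap=8, closing at 4/unit, collide at t=2
Pair (1,2): pos 10,15 vel -3,-1 -> not approaching (rel speed -2 <= 0)
Earliest collision: t=2 between 0 and 1

Answer: 2 0 1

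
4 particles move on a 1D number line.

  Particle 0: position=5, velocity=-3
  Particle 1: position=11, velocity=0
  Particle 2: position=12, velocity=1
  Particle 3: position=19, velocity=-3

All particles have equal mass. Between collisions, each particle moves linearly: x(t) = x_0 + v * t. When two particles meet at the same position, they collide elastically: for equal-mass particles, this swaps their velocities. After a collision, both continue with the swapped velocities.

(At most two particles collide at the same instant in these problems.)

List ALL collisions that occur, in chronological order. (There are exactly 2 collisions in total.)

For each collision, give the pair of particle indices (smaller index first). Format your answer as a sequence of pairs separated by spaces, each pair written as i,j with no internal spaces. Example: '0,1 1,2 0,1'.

Answer: 2,3 1,2

Derivation:
Collision at t=7/4: particles 2 and 3 swap velocities; positions: p0=-1/4 p1=11 p2=55/4 p3=55/4; velocities now: v0=-3 v1=0 v2=-3 v3=1
Collision at t=8/3: particles 1 and 2 swap velocities; positions: p0=-3 p1=11 p2=11 p3=44/3; velocities now: v0=-3 v1=-3 v2=0 v3=1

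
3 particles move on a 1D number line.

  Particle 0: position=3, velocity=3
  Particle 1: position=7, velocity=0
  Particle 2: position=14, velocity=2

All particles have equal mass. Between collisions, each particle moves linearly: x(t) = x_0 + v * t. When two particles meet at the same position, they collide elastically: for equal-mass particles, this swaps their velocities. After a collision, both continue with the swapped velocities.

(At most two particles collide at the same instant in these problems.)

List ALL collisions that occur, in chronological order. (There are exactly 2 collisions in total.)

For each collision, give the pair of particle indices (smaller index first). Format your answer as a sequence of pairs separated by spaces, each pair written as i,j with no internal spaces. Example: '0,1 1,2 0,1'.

Collision at t=4/3: particles 0 and 1 swap velocities; positions: p0=7 p1=7 p2=50/3; velocities now: v0=0 v1=3 v2=2
Collision at t=11: particles 1 and 2 swap velocities; positions: p0=7 p1=36 p2=36; velocities now: v0=0 v1=2 v2=3

Answer: 0,1 1,2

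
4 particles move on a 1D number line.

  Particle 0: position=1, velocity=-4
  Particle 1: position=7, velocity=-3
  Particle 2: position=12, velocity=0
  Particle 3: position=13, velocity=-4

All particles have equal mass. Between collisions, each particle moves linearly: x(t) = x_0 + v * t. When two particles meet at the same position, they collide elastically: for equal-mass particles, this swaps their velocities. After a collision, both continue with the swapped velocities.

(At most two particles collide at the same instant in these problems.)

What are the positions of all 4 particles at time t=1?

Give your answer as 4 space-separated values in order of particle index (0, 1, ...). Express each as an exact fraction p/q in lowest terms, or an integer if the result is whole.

Answer: -3 4 9 12

Derivation:
Collision at t=1/4: particles 2 and 3 swap velocities; positions: p0=0 p1=25/4 p2=12 p3=12; velocities now: v0=-4 v1=-3 v2=-4 v3=0
Advance to t=1 (no further collisions before then); velocities: v0=-4 v1=-3 v2=-4 v3=0; positions = -3 4 9 12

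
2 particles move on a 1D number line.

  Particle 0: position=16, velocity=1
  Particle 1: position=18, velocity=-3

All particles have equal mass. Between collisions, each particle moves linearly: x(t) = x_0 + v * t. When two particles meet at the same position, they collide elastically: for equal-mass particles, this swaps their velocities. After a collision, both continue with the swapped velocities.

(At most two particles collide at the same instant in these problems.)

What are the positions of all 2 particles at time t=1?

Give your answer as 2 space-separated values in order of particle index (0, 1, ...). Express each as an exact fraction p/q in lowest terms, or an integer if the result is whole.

Answer: 15 17

Derivation:
Collision at t=1/2: particles 0 and 1 swap velocities; positions: p0=33/2 p1=33/2; velocities now: v0=-3 v1=1
Advance to t=1 (no further collisions before then); velocities: v0=-3 v1=1; positions = 15 17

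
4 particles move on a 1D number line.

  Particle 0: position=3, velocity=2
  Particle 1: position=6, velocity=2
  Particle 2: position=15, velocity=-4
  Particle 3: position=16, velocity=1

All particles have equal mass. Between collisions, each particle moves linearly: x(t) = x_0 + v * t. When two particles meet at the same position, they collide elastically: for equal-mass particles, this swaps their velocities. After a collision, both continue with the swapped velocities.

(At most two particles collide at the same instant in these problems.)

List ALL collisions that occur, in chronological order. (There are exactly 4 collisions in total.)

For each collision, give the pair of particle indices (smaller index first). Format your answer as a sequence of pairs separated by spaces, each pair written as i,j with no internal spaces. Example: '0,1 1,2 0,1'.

Collision at t=3/2: particles 1 and 2 swap velocities; positions: p0=6 p1=9 p2=9 p3=35/2; velocities now: v0=2 v1=-4 v2=2 v3=1
Collision at t=2: particles 0 and 1 swap velocities; positions: p0=7 p1=7 p2=10 p3=18; velocities now: v0=-4 v1=2 v2=2 v3=1
Collision at t=10: particles 2 and 3 swap velocities; positions: p0=-25 p1=23 p2=26 p3=26; velocities now: v0=-4 v1=2 v2=1 v3=2
Collision at t=13: particles 1 and 2 swap velocities; positions: p0=-37 p1=29 p2=29 p3=32; velocities now: v0=-4 v1=1 v2=2 v3=2

Answer: 1,2 0,1 2,3 1,2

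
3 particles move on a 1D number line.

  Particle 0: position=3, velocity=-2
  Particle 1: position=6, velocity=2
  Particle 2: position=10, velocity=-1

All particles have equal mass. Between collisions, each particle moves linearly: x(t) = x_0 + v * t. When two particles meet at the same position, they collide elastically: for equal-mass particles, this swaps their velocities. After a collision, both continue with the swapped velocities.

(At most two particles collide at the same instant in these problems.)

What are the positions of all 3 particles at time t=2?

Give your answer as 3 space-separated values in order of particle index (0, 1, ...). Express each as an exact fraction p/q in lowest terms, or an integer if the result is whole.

Collision at t=4/3: particles 1 and 2 swap velocities; positions: p0=1/3 p1=26/3 p2=26/3; velocities now: v0=-2 v1=-1 v2=2
Advance to t=2 (no further collisions before then); velocities: v0=-2 v1=-1 v2=2; positions = -1 8 10

Answer: -1 8 10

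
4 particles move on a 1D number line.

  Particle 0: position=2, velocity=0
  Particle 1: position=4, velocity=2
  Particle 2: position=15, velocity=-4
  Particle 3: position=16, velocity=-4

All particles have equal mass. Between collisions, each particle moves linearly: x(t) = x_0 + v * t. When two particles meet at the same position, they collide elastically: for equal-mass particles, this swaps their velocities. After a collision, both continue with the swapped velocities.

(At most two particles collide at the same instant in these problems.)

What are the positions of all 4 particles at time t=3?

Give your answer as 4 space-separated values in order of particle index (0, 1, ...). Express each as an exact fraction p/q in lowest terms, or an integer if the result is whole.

Answer: 2 3 4 10

Derivation:
Collision at t=11/6: particles 1 and 2 swap velocities; positions: p0=2 p1=23/3 p2=23/3 p3=26/3; velocities now: v0=0 v1=-4 v2=2 v3=-4
Collision at t=2: particles 2 and 3 swap velocities; positions: p0=2 p1=7 p2=8 p3=8; velocities now: v0=0 v1=-4 v2=-4 v3=2
Advance to t=3 (no further collisions before then); velocities: v0=0 v1=-4 v2=-4 v3=2; positions = 2 3 4 10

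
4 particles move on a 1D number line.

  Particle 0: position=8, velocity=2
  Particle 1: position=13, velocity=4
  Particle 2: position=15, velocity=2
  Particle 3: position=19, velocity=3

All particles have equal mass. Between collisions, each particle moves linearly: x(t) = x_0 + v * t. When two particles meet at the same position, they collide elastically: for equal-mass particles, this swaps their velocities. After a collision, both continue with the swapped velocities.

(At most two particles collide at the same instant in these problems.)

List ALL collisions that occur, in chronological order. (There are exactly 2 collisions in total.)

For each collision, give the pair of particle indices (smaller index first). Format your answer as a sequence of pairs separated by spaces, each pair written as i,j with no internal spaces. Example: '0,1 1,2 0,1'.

Answer: 1,2 2,3

Derivation:
Collision at t=1: particles 1 and 2 swap velocities; positions: p0=10 p1=17 p2=17 p3=22; velocities now: v0=2 v1=2 v2=4 v3=3
Collision at t=6: particles 2 and 3 swap velocities; positions: p0=20 p1=27 p2=37 p3=37; velocities now: v0=2 v1=2 v2=3 v3=4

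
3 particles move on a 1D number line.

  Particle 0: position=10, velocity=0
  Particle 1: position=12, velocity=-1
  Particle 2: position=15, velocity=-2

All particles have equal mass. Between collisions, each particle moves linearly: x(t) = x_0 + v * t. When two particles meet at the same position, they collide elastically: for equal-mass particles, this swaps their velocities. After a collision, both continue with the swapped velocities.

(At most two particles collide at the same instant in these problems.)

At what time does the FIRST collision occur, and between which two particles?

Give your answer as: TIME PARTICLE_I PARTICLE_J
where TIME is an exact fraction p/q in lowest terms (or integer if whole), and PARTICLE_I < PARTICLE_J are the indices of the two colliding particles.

Pair (0,1): pos 10,12 vel 0,-1 -> gap=2, closing at 1/unit, collide at t=2
Pair (1,2): pos 12,15 vel -1,-2 -> gap=3, closing at 1/unit, collide at t=3
Earliest collision: t=2 between 0 and 1

Answer: 2 0 1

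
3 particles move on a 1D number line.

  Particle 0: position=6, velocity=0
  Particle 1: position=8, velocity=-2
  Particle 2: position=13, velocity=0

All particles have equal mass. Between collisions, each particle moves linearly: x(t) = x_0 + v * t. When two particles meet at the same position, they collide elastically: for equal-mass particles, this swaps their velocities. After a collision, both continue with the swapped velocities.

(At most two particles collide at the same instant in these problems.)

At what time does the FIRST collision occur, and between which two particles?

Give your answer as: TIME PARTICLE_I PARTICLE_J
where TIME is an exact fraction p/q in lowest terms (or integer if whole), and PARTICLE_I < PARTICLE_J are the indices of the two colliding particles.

Answer: 1 0 1

Derivation:
Pair (0,1): pos 6,8 vel 0,-2 -> gap=2, closing at 2/unit, collide at t=1
Pair (1,2): pos 8,13 vel -2,0 -> not approaching (rel speed -2 <= 0)
Earliest collision: t=1 between 0 and 1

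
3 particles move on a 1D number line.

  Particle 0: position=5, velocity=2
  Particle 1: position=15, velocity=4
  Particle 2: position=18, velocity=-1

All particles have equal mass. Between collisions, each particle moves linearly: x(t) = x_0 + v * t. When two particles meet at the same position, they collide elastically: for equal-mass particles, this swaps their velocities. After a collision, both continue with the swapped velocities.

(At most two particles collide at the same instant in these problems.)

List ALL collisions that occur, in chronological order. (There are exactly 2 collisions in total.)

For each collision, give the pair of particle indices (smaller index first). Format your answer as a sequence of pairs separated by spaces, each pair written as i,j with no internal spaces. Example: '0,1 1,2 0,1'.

Collision at t=3/5: particles 1 and 2 swap velocities; positions: p0=31/5 p1=87/5 p2=87/5; velocities now: v0=2 v1=-1 v2=4
Collision at t=13/3: particles 0 and 1 swap velocities; positions: p0=41/3 p1=41/3 p2=97/3; velocities now: v0=-1 v1=2 v2=4

Answer: 1,2 0,1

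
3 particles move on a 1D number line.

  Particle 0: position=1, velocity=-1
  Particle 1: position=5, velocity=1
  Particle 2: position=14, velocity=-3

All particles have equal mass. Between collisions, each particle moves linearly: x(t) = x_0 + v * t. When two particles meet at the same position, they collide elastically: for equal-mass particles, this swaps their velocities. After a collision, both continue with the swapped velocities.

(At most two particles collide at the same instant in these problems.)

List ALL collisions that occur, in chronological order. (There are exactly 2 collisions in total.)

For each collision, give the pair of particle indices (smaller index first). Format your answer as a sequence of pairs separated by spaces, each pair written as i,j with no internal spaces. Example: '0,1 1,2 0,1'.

Collision at t=9/4: particles 1 and 2 swap velocities; positions: p0=-5/4 p1=29/4 p2=29/4; velocities now: v0=-1 v1=-3 v2=1
Collision at t=13/2: particles 0 and 1 swap velocities; positions: p0=-11/2 p1=-11/2 p2=23/2; velocities now: v0=-3 v1=-1 v2=1

Answer: 1,2 0,1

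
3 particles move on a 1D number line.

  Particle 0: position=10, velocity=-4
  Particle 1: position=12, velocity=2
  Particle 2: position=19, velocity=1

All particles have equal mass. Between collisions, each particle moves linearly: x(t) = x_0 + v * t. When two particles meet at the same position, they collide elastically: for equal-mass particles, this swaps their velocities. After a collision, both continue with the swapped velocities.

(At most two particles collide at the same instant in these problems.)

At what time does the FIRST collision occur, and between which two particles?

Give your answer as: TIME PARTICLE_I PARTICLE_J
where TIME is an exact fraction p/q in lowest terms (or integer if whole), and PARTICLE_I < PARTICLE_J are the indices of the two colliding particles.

Pair (0,1): pos 10,12 vel -4,2 -> not approaching (rel speed -6 <= 0)
Pair (1,2): pos 12,19 vel 2,1 -> gap=7, closing at 1/unit, collide at t=7
Earliest collision: t=7 between 1 and 2

Answer: 7 1 2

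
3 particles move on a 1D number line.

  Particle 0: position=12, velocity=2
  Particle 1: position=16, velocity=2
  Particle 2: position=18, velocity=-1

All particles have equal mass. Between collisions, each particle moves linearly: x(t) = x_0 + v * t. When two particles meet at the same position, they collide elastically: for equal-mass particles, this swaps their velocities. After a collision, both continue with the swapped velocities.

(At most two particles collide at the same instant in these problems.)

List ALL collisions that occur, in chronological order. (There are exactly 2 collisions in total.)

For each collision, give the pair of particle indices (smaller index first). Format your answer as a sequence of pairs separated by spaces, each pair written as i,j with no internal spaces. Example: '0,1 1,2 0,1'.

Collision at t=2/3: particles 1 and 2 swap velocities; positions: p0=40/3 p1=52/3 p2=52/3; velocities now: v0=2 v1=-1 v2=2
Collision at t=2: particles 0 and 1 swap velocities; positions: p0=16 p1=16 p2=20; velocities now: v0=-1 v1=2 v2=2

Answer: 1,2 0,1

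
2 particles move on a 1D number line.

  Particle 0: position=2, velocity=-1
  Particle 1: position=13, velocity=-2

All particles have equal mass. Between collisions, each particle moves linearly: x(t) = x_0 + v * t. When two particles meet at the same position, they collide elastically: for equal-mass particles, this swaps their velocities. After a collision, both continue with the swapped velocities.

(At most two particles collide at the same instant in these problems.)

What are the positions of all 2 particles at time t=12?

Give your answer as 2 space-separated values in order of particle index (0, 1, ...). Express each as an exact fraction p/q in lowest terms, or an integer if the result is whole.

Answer: -11 -10

Derivation:
Collision at t=11: particles 0 and 1 swap velocities; positions: p0=-9 p1=-9; velocities now: v0=-2 v1=-1
Advance to t=12 (no further collisions before then); velocities: v0=-2 v1=-1; positions = -11 -10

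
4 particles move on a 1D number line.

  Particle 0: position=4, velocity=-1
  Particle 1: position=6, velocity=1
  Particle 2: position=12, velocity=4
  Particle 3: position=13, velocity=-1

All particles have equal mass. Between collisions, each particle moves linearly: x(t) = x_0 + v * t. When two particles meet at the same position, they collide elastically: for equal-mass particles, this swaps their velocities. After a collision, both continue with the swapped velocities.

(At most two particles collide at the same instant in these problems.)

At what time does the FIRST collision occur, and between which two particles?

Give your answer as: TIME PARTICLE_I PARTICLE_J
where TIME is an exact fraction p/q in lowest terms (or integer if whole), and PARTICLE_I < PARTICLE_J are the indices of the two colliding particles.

Answer: 1/5 2 3

Derivation:
Pair (0,1): pos 4,6 vel -1,1 -> not approaching (rel speed -2 <= 0)
Pair (1,2): pos 6,12 vel 1,4 -> not approaching (rel speed -3 <= 0)
Pair (2,3): pos 12,13 vel 4,-1 -> gap=1, closing at 5/unit, collide at t=1/5
Earliest collision: t=1/5 between 2 and 3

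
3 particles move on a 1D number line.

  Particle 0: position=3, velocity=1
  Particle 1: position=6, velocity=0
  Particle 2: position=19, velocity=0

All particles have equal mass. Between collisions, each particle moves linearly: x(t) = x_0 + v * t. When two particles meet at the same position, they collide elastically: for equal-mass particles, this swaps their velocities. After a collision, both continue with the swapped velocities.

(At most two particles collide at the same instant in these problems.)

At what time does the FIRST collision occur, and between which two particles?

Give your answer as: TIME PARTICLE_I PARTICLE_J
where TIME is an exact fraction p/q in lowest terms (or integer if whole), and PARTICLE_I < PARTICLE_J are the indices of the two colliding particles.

Pair (0,1): pos 3,6 vel 1,0 -> gap=3, closing at 1/unit, collide at t=3
Pair (1,2): pos 6,19 vel 0,0 -> not approaching (rel speed 0 <= 0)
Earliest collision: t=3 between 0 and 1

Answer: 3 0 1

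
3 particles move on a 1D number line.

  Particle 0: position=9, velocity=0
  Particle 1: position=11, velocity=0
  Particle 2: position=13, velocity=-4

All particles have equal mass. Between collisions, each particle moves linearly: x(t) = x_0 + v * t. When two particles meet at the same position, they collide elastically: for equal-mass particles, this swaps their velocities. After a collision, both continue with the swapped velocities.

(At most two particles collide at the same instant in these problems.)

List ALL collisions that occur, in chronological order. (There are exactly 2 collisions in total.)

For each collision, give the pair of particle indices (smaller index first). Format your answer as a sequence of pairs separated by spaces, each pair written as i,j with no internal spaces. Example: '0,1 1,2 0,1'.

Collision at t=1/2: particles 1 and 2 swap velocities; positions: p0=9 p1=11 p2=11; velocities now: v0=0 v1=-4 v2=0
Collision at t=1: particles 0 and 1 swap velocities; positions: p0=9 p1=9 p2=11; velocities now: v0=-4 v1=0 v2=0

Answer: 1,2 0,1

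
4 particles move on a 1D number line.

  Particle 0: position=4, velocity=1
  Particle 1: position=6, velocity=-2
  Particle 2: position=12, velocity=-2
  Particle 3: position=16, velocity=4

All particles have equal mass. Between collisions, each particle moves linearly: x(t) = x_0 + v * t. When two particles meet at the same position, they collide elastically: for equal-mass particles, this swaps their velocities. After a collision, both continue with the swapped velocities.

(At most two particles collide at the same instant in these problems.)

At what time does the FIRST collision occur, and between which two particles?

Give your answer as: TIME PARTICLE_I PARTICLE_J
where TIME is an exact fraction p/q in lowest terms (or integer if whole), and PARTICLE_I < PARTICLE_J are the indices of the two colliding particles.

Pair (0,1): pos 4,6 vel 1,-2 -> gap=2, closing at 3/unit, collide at t=2/3
Pair (1,2): pos 6,12 vel -2,-2 -> not approaching (rel speed 0 <= 0)
Pair (2,3): pos 12,16 vel -2,4 -> not approaching (rel speed -6 <= 0)
Earliest collision: t=2/3 between 0 and 1

Answer: 2/3 0 1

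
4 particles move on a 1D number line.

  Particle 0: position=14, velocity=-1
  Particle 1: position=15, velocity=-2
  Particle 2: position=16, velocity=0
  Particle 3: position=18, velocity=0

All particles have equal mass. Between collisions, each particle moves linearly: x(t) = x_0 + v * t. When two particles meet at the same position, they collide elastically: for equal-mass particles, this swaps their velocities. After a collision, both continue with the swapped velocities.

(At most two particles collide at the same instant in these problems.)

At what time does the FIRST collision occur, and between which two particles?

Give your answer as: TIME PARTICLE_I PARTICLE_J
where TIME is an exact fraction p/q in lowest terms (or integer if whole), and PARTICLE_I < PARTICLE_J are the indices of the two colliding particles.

Answer: 1 0 1

Derivation:
Pair (0,1): pos 14,15 vel -1,-2 -> gap=1, closing at 1/unit, collide at t=1
Pair (1,2): pos 15,16 vel -2,0 -> not approaching (rel speed -2 <= 0)
Pair (2,3): pos 16,18 vel 0,0 -> not approaching (rel speed 0 <= 0)
Earliest collision: t=1 between 0 and 1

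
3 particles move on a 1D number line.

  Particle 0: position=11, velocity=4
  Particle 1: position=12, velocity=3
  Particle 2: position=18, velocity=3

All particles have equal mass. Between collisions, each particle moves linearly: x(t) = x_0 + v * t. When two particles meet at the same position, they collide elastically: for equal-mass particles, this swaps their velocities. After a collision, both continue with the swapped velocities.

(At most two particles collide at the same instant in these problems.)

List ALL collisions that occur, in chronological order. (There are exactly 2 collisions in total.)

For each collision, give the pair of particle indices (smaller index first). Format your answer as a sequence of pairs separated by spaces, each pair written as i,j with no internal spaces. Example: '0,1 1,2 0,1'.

Collision at t=1: particles 0 and 1 swap velocities; positions: p0=15 p1=15 p2=21; velocities now: v0=3 v1=4 v2=3
Collision at t=7: particles 1 and 2 swap velocities; positions: p0=33 p1=39 p2=39; velocities now: v0=3 v1=3 v2=4

Answer: 0,1 1,2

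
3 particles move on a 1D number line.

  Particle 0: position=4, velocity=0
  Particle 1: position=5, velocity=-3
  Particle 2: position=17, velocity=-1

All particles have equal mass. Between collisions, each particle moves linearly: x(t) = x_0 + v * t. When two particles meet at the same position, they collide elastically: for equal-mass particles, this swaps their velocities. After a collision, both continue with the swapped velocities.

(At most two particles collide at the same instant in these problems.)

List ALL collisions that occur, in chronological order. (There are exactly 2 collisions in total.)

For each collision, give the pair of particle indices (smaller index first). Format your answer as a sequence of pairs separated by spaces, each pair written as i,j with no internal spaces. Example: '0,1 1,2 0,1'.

Collision at t=1/3: particles 0 and 1 swap velocities; positions: p0=4 p1=4 p2=50/3; velocities now: v0=-3 v1=0 v2=-1
Collision at t=13: particles 1 and 2 swap velocities; positions: p0=-34 p1=4 p2=4; velocities now: v0=-3 v1=-1 v2=0

Answer: 0,1 1,2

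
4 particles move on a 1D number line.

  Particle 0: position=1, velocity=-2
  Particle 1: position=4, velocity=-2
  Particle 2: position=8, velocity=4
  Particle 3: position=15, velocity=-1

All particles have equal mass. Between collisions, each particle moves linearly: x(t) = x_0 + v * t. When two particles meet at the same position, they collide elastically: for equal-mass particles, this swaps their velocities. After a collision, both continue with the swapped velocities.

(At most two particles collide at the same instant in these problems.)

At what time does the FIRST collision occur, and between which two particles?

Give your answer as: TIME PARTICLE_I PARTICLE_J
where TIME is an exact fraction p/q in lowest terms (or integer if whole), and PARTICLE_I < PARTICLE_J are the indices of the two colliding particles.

Answer: 7/5 2 3

Derivation:
Pair (0,1): pos 1,4 vel -2,-2 -> not approaching (rel speed 0 <= 0)
Pair (1,2): pos 4,8 vel -2,4 -> not approaching (rel speed -6 <= 0)
Pair (2,3): pos 8,15 vel 4,-1 -> gap=7, closing at 5/unit, collide at t=7/5
Earliest collision: t=7/5 between 2 and 3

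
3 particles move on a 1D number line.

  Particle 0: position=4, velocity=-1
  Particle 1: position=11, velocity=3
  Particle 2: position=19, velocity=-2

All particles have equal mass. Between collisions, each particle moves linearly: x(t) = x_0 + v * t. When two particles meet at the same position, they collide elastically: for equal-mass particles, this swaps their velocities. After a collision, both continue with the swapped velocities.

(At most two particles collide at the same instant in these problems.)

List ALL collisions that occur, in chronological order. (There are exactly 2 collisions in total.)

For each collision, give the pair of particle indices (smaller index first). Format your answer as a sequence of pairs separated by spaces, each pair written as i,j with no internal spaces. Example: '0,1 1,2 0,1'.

Answer: 1,2 0,1

Derivation:
Collision at t=8/5: particles 1 and 2 swap velocities; positions: p0=12/5 p1=79/5 p2=79/5; velocities now: v0=-1 v1=-2 v2=3
Collision at t=15: particles 0 and 1 swap velocities; positions: p0=-11 p1=-11 p2=56; velocities now: v0=-2 v1=-1 v2=3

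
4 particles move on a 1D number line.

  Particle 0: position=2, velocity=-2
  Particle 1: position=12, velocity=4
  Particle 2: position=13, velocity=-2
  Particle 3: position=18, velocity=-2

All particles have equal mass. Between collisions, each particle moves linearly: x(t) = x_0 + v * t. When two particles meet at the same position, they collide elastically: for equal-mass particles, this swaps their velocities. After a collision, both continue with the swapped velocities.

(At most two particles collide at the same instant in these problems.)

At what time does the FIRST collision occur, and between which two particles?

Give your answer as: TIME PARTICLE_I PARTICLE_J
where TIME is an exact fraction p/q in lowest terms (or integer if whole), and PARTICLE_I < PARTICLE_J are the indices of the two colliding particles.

Answer: 1/6 1 2

Derivation:
Pair (0,1): pos 2,12 vel -2,4 -> not approaching (rel speed -6 <= 0)
Pair (1,2): pos 12,13 vel 4,-2 -> gap=1, closing at 6/unit, collide at t=1/6
Pair (2,3): pos 13,18 vel -2,-2 -> not approaching (rel speed 0 <= 0)
Earliest collision: t=1/6 between 1 and 2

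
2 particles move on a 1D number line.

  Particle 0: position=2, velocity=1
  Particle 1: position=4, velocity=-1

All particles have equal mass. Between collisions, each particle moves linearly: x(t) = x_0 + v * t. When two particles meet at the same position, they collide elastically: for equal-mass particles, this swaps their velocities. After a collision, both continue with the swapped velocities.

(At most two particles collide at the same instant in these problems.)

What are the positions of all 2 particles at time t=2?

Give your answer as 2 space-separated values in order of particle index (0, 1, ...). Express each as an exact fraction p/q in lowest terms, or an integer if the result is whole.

Answer: 2 4

Derivation:
Collision at t=1: particles 0 and 1 swap velocities; positions: p0=3 p1=3; velocities now: v0=-1 v1=1
Advance to t=2 (no further collisions before then); velocities: v0=-1 v1=1; positions = 2 4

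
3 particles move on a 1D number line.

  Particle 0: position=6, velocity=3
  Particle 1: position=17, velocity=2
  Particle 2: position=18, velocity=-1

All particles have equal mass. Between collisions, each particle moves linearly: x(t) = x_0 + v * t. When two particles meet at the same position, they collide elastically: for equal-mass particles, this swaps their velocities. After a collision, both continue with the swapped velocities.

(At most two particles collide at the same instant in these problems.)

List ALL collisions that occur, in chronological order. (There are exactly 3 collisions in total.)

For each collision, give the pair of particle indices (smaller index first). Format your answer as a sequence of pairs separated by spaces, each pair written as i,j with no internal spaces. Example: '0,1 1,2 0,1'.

Answer: 1,2 0,1 1,2

Derivation:
Collision at t=1/3: particles 1 and 2 swap velocities; positions: p0=7 p1=53/3 p2=53/3; velocities now: v0=3 v1=-1 v2=2
Collision at t=3: particles 0 and 1 swap velocities; positions: p0=15 p1=15 p2=23; velocities now: v0=-1 v1=3 v2=2
Collision at t=11: particles 1 and 2 swap velocities; positions: p0=7 p1=39 p2=39; velocities now: v0=-1 v1=2 v2=3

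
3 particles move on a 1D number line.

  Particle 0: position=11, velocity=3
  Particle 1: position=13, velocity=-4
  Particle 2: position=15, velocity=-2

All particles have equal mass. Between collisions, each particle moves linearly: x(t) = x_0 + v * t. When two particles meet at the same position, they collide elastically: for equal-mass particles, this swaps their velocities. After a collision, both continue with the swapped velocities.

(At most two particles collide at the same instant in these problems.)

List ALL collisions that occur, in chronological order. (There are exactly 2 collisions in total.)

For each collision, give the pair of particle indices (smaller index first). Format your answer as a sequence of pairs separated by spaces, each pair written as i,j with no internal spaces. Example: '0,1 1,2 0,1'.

Collision at t=2/7: particles 0 and 1 swap velocities; positions: p0=83/7 p1=83/7 p2=101/7; velocities now: v0=-4 v1=3 v2=-2
Collision at t=4/5: particles 1 and 2 swap velocities; positions: p0=49/5 p1=67/5 p2=67/5; velocities now: v0=-4 v1=-2 v2=3

Answer: 0,1 1,2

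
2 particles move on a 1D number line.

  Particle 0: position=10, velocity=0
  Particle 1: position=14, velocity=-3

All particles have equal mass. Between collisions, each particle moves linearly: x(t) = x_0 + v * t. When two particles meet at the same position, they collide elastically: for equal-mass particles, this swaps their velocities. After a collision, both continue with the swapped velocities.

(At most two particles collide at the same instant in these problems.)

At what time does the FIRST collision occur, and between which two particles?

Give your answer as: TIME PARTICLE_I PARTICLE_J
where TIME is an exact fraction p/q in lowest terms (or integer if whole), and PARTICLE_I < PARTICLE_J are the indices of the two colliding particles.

Answer: 4/3 0 1

Derivation:
Pair (0,1): pos 10,14 vel 0,-3 -> gap=4, closing at 3/unit, collide at t=4/3
Earliest collision: t=4/3 between 0 and 1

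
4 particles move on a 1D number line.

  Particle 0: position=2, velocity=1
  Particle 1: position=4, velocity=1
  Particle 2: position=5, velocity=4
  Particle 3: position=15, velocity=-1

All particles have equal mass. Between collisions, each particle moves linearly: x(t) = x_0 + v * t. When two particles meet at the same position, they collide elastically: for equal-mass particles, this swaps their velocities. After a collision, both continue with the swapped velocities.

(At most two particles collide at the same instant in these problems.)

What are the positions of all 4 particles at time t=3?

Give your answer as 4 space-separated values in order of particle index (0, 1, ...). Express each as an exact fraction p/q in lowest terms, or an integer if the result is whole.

Collision at t=2: particles 2 and 3 swap velocities; positions: p0=4 p1=6 p2=13 p3=13; velocities now: v0=1 v1=1 v2=-1 v3=4
Advance to t=3 (no further collisions before then); velocities: v0=1 v1=1 v2=-1 v3=4; positions = 5 7 12 17

Answer: 5 7 12 17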